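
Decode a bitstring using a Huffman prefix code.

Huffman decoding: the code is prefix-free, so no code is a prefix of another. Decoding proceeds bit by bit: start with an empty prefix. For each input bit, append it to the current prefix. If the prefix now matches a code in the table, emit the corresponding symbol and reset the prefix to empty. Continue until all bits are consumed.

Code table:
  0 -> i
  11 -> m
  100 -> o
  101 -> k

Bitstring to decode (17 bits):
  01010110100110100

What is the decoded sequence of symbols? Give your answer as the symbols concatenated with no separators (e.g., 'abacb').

Bit 0: prefix='0' -> emit 'i', reset
Bit 1: prefix='1' (no match yet)
Bit 2: prefix='10' (no match yet)
Bit 3: prefix='101' -> emit 'k', reset
Bit 4: prefix='0' -> emit 'i', reset
Bit 5: prefix='1' (no match yet)
Bit 6: prefix='11' -> emit 'm', reset
Bit 7: prefix='0' -> emit 'i', reset
Bit 8: prefix='1' (no match yet)
Bit 9: prefix='10' (no match yet)
Bit 10: prefix='100' -> emit 'o', reset
Bit 11: prefix='1' (no match yet)
Bit 12: prefix='11' -> emit 'm', reset
Bit 13: prefix='0' -> emit 'i', reset
Bit 14: prefix='1' (no match yet)
Bit 15: prefix='10' (no match yet)
Bit 16: prefix='100' -> emit 'o', reset

Answer: ikimiomio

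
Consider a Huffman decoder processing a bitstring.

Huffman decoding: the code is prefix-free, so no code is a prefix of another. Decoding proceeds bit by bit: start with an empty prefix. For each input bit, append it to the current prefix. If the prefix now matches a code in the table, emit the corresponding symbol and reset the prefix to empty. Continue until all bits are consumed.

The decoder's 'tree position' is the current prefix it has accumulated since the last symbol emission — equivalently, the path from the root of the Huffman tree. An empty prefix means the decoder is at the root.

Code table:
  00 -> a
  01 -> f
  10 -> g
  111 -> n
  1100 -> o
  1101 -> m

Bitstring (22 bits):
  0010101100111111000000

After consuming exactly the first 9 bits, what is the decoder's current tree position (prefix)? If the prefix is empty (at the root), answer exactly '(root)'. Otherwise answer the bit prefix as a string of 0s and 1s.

Answer: 110

Derivation:
Bit 0: prefix='0' (no match yet)
Bit 1: prefix='00' -> emit 'a', reset
Bit 2: prefix='1' (no match yet)
Bit 3: prefix='10' -> emit 'g', reset
Bit 4: prefix='1' (no match yet)
Bit 5: prefix='10' -> emit 'g', reset
Bit 6: prefix='1' (no match yet)
Bit 7: prefix='11' (no match yet)
Bit 8: prefix='110' (no match yet)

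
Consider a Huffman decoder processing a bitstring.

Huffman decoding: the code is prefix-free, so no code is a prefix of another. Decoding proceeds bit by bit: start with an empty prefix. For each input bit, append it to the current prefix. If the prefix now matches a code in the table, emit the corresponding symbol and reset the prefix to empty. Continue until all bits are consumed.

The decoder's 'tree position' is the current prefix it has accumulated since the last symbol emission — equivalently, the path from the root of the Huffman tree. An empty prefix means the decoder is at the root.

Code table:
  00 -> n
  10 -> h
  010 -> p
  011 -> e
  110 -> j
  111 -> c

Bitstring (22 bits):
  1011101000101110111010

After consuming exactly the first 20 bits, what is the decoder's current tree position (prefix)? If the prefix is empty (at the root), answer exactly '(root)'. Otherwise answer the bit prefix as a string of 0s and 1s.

Bit 0: prefix='1' (no match yet)
Bit 1: prefix='10' -> emit 'h', reset
Bit 2: prefix='1' (no match yet)
Bit 3: prefix='11' (no match yet)
Bit 4: prefix='111' -> emit 'c', reset
Bit 5: prefix='0' (no match yet)
Bit 6: prefix='01' (no match yet)
Bit 7: prefix='010' -> emit 'p', reset
Bit 8: prefix='0' (no match yet)
Bit 9: prefix='00' -> emit 'n', reset
Bit 10: prefix='1' (no match yet)
Bit 11: prefix='10' -> emit 'h', reset
Bit 12: prefix='1' (no match yet)
Bit 13: prefix='11' (no match yet)
Bit 14: prefix='111' -> emit 'c', reset
Bit 15: prefix='0' (no match yet)
Bit 16: prefix='01' (no match yet)
Bit 17: prefix='011' -> emit 'e', reset
Bit 18: prefix='1' (no match yet)
Bit 19: prefix='10' -> emit 'h', reset

Answer: (root)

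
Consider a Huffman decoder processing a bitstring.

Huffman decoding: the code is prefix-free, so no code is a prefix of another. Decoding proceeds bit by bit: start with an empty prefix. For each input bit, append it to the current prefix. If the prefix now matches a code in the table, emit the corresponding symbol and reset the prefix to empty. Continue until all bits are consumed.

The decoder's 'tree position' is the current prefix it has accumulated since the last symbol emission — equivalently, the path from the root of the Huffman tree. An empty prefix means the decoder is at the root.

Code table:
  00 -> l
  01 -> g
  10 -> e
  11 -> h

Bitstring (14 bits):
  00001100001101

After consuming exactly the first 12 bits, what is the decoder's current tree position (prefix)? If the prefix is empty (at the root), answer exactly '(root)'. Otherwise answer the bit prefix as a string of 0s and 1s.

Bit 0: prefix='0' (no match yet)
Bit 1: prefix='00' -> emit 'l', reset
Bit 2: prefix='0' (no match yet)
Bit 3: prefix='00' -> emit 'l', reset
Bit 4: prefix='1' (no match yet)
Bit 5: prefix='11' -> emit 'h', reset
Bit 6: prefix='0' (no match yet)
Bit 7: prefix='00' -> emit 'l', reset
Bit 8: prefix='0' (no match yet)
Bit 9: prefix='00' -> emit 'l', reset
Bit 10: prefix='1' (no match yet)
Bit 11: prefix='11' -> emit 'h', reset

Answer: (root)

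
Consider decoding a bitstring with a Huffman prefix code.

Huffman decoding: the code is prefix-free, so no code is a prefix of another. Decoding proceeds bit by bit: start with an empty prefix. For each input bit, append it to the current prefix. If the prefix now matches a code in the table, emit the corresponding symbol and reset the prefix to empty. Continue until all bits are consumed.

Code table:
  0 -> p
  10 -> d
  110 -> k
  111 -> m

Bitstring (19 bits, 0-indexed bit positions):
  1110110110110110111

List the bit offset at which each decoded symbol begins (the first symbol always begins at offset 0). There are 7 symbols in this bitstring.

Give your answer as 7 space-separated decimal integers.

Bit 0: prefix='1' (no match yet)
Bit 1: prefix='11' (no match yet)
Bit 2: prefix='111' -> emit 'm', reset
Bit 3: prefix='0' -> emit 'p', reset
Bit 4: prefix='1' (no match yet)
Bit 5: prefix='11' (no match yet)
Bit 6: prefix='110' -> emit 'k', reset
Bit 7: prefix='1' (no match yet)
Bit 8: prefix='11' (no match yet)
Bit 9: prefix='110' -> emit 'k', reset
Bit 10: prefix='1' (no match yet)
Bit 11: prefix='11' (no match yet)
Bit 12: prefix='110' -> emit 'k', reset
Bit 13: prefix='1' (no match yet)
Bit 14: prefix='11' (no match yet)
Bit 15: prefix='110' -> emit 'k', reset
Bit 16: prefix='1' (no match yet)
Bit 17: prefix='11' (no match yet)
Bit 18: prefix='111' -> emit 'm', reset

Answer: 0 3 4 7 10 13 16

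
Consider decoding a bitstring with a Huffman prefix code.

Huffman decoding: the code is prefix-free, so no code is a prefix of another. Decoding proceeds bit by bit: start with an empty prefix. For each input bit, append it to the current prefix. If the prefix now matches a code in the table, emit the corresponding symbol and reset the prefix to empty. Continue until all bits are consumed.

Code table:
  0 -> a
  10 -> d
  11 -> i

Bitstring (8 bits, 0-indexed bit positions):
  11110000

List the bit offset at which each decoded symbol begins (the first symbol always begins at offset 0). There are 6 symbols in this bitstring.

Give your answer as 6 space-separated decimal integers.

Bit 0: prefix='1' (no match yet)
Bit 1: prefix='11' -> emit 'i', reset
Bit 2: prefix='1' (no match yet)
Bit 3: prefix='11' -> emit 'i', reset
Bit 4: prefix='0' -> emit 'a', reset
Bit 5: prefix='0' -> emit 'a', reset
Bit 6: prefix='0' -> emit 'a', reset
Bit 7: prefix='0' -> emit 'a', reset

Answer: 0 2 4 5 6 7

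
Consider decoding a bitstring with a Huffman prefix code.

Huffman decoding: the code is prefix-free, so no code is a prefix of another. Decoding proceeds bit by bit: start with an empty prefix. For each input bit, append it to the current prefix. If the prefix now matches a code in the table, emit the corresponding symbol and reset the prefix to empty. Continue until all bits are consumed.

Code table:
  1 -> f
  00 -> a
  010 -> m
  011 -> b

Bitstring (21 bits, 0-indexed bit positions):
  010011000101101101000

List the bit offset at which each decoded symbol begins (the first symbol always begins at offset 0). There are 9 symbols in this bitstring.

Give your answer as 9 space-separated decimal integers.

Answer: 0 3 6 8 11 12 13 16 19

Derivation:
Bit 0: prefix='0' (no match yet)
Bit 1: prefix='01' (no match yet)
Bit 2: prefix='010' -> emit 'm', reset
Bit 3: prefix='0' (no match yet)
Bit 4: prefix='01' (no match yet)
Bit 5: prefix='011' -> emit 'b', reset
Bit 6: prefix='0' (no match yet)
Bit 7: prefix='00' -> emit 'a', reset
Bit 8: prefix='0' (no match yet)
Bit 9: prefix='01' (no match yet)
Bit 10: prefix='010' -> emit 'm', reset
Bit 11: prefix='1' -> emit 'f', reset
Bit 12: prefix='1' -> emit 'f', reset
Bit 13: prefix='0' (no match yet)
Bit 14: prefix='01' (no match yet)
Bit 15: prefix='011' -> emit 'b', reset
Bit 16: prefix='0' (no match yet)
Bit 17: prefix='01' (no match yet)
Bit 18: prefix='010' -> emit 'm', reset
Bit 19: prefix='0' (no match yet)
Bit 20: prefix='00' -> emit 'a', reset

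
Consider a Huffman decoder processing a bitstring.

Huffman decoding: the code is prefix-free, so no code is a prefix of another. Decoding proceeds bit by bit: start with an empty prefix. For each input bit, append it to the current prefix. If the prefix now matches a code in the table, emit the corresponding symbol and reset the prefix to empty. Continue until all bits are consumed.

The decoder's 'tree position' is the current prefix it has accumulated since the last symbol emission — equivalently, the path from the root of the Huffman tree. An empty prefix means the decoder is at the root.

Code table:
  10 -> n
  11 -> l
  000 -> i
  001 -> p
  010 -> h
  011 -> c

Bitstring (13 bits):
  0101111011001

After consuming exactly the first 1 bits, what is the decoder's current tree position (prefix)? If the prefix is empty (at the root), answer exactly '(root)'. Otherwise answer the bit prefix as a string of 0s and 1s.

Answer: 0

Derivation:
Bit 0: prefix='0' (no match yet)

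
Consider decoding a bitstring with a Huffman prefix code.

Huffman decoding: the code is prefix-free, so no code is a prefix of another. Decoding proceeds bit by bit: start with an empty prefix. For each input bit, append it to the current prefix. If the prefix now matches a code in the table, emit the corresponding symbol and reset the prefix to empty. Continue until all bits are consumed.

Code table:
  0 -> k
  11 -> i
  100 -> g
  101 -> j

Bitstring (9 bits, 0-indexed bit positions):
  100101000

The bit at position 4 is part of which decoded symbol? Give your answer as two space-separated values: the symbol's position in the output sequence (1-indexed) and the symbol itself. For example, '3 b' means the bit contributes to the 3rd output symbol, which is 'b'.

Bit 0: prefix='1' (no match yet)
Bit 1: prefix='10' (no match yet)
Bit 2: prefix='100' -> emit 'g', reset
Bit 3: prefix='1' (no match yet)
Bit 4: prefix='10' (no match yet)
Bit 5: prefix='101' -> emit 'j', reset
Bit 6: prefix='0' -> emit 'k', reset
Bit 7: prefix='0' -> emit 'k', reset
Bit 8: prefix='0' -> emit 'k', reset

Answer: 2 j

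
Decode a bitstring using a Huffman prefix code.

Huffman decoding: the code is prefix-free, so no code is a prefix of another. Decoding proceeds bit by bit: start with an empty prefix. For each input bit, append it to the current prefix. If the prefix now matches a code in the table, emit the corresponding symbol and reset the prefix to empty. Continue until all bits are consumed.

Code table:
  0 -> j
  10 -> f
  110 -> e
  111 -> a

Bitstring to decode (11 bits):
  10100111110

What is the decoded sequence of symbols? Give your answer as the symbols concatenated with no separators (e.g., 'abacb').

Answer: ffjae

Derivation:
Bit 0: prefix='1' (no match yet)
Bit 1: prefix='10' -> emit 'f', reset
Bit 2: prefix='1' (no match yet)
Bit 3: prefix='10' -> emit 'f', reset
Bit 4: prefix='0' -> emit 'j', reset
Bit 5: prefix='1' (no match yet)
Bit 6: prefix='11' (no match yet)
Bit 7: prefix='111' -> emit 'a', reset
Bit 8: prefix='1' (no match yet)
Bit 9: prefix='11' (no match yet)
Bit 10: prefix='110' -> emit 'e', reset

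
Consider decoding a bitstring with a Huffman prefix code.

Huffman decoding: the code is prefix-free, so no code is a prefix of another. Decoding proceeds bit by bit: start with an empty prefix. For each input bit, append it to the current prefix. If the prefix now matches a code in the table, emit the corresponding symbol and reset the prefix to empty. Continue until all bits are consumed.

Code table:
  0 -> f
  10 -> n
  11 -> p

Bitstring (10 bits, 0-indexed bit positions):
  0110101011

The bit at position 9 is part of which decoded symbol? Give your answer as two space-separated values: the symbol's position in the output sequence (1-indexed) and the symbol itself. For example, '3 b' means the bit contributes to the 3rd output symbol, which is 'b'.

Answer: 6 p

Derivation:
Bit 0: prefix='0' -> emit 'f', reset
Bit 1: prefix='1' (no match yet)
Bit 2: prefix='11' -> emit 'p', reset
Bit 3: prefix='0' -> emit 'f', reset
Bit 4: prefix='1' (no match yet)
Bit 5: prefix='10' -> emit 'n', reset
Bit 6: prefix='1' (no match yet)
Bit 7: prefix='10' -> emit 'n', reset
Bit 8: prefix='1' (no match yet)
Bit 9: prefix='11' -> emit 'p', reset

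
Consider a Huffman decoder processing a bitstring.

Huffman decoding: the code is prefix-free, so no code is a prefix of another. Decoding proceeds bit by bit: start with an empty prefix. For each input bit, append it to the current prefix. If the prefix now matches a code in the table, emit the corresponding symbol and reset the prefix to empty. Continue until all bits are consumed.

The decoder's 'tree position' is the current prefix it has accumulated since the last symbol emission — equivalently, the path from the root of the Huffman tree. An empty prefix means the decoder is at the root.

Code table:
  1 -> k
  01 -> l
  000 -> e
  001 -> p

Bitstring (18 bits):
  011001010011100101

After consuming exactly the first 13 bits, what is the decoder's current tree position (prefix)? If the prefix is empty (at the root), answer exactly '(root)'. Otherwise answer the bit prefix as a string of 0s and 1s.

Answer: (root)

Derivation:
Bit 0: prefix='0' (no match yet)
Bit 1: prefix='01' -> emit 'l', reset
Bit 2: prefix='1' -> emit 'k', reset
Bit 3: prefix='0' (no match yet)
Bit 4: prefix='00' (no match yet)
Bit 5: prefix='001' -> emit 'p', reset
Bit 6: prefix='0' (no match yet)
Bit 7: prefix='01' -> emit 'l', reset
Bit 8: prefix='0' (no match yet)
Bit 9: prefix='00' (no match yet)
Bit 10: prefix='001' -> emit 'p', reset
Bit 11: prefix='1' -> emit 'k', reset
Bit 12: prefix='1' -> emit 'k', reset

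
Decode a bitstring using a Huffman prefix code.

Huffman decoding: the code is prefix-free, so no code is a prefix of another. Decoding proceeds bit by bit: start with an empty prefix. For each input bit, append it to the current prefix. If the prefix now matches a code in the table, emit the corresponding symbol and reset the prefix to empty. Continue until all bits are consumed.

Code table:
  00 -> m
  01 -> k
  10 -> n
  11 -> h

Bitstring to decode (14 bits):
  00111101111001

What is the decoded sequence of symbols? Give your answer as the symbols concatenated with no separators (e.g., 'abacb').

Answer: mhhkhnk

Derivation:
Bit 0: prefix='0' (no match yet)
Bit 1: prefix='00' -> emit 'm', reset
Bit 2: prefix='1' (no match yet)
Bit 3: prefix='11' -> emit 'h', reset
Bit 4: prefix='1' (no match yet)
Bit 5: prefix='11' -> emit 'h', reset
Bit 6: prefix='0' (no match yet)
Bit 7: prefix='01' -> emit 'k', reset
Bit 8: prefix='1' (no match yet)
Bit 9: prefix='11' -> emit 'h', reset
Bit 10: prefix='1' (no match yet)
Bit 11: prefix='10' -> emit 'n', reset
Bit 12: prefix='0' (no match yet)
Bit 13: prefix='01' -> emit 'k', reset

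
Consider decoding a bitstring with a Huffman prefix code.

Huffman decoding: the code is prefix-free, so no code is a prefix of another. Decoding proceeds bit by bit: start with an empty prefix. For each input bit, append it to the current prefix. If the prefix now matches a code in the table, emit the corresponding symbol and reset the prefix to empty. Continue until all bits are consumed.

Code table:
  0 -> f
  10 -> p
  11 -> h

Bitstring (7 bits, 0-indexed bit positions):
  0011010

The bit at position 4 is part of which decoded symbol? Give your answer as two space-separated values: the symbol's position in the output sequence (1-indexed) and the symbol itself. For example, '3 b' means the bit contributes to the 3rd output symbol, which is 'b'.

Bit 0: prefix='0' -> emit 'f', reset
Bit 1: prefix='0' -> emit 'f', reset
Bit 2: prefix='1' (no match yet)
Bit 3: prefix='11' -> emit 'h', reset
Bit 4: prefix='0' -> emit 'f', reset
Bit 5: prefix='1' (no match yet)
Bit 6: prefix='10' -> emit 'p', reset

Answer: 4 f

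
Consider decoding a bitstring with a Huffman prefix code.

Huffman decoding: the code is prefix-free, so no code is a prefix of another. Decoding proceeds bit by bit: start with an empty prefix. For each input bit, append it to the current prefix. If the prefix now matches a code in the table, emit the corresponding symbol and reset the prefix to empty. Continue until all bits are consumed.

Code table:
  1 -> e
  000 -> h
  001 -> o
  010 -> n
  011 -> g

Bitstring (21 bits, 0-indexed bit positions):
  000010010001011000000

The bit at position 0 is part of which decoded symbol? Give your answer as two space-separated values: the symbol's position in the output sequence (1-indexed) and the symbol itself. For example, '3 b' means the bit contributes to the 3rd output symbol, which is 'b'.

Bit 0: prefix='0' (no match yet)
Bit 1: prefix='00' (no match yet)
Bit 2: prefix='000' -> emit 'h', reset
Bit 3: prefix='0' (no match yet)
Bit 4: prefix='01' (no match yet)

Answer: 1 h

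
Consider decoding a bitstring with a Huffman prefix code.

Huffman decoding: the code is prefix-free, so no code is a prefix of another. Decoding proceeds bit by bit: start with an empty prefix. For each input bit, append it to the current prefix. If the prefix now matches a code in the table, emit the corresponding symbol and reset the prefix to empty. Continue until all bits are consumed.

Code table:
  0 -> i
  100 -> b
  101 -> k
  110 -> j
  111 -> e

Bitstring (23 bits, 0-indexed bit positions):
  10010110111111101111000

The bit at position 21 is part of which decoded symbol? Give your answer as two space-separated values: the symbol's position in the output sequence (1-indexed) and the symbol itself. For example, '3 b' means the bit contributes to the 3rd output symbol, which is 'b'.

Bit 0: prefix='1' (no match yet)
Bit 1: prefix='10' (no match yet)
Bit 2: prefix='100' -> emit 'b', reset
Bit 3: prefix='1' (no match yet)
Bit 4: prefix='10' (no match yet)
Bit 5: prefix='101' -> emit 'k', reset
Bit 6: prefix='1' (no match yet)
Bit 7: prefix='10' (no match yet)
Bit 8: prefix='101' -> emit 'k', reset
Bit 9: prefix='1' (no match yet)
Bit 10: prefix='11' (no match yet)
Bit 11: prefix='111' -> emit 'e', reset
Bit 12: prefix='1' (no match yet)
Bit 13: prefix='11' (no match yet)
Bit 14: prefix='111' -> emit 'e', reset
Bit 15: prefix='0' -> emit 'i', reset
Bit 16: prefix='1' (no match yet)
Bit 17: prefix='11' (no match yet)
Bit 18: prefix='111' -> emit 'e', reset
Bit 19: prefix='1' (no match yet)
Bit 20: prefix='10' (no match yet)
Bit 21: prefix='100' -> emit 'b', reset
Bit 22: prefix='0' -> emit 'i', reset

Answer: 8 b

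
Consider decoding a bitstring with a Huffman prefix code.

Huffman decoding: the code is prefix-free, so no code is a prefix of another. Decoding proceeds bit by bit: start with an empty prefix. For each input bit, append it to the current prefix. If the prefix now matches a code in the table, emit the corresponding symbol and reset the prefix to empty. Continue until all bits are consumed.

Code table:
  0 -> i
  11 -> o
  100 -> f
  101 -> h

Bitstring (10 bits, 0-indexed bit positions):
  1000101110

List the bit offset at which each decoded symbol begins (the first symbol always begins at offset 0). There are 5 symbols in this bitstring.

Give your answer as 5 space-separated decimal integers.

Bit 0: prefix='1' (no match yet)
Bit 1: prefix='10' (no match yet)
Bit 2: prefix='100' -> emit 'f', reset
Bit 3: prefix='0' -> emit 'i', reset
Bit 4: prefix='1' (no match yet)
Bit 5: prefix='10' (no match yet)
Bit 6: prefix='101' -> emit 'h', reset
Bit 7: prefix='1' (no match yet)
Bit 8: prefix='11' -> emit 'o', reset
Bit 9: prefix='0' -> emit 'i', reset

Answer: 0 3 4 7 9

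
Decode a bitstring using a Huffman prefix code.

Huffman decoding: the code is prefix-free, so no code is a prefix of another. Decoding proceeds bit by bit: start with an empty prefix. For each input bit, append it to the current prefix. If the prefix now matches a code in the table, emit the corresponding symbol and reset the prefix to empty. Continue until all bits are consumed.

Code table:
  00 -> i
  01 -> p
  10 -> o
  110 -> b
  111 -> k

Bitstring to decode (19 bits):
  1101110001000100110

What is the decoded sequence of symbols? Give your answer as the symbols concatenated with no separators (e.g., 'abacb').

Answer: bkipipib

Derivation:
Bit 0: prefix='1' (no match yet)
Bit 1: prefix='11' (no match yet)
Bit 2: prefix='110' -> emit 'b', reset
Bit 3: prefix='1' (no match yet)
Bit 4: prefix='11' (no match yet)
Bit 5: prefix='111' -> emit 'k', reset
Bit 6: prefix='0' (no match yet)
Bit 7: prefix='00' -> emit 'i', reset
Bit 8: prefix='0' (no match yet)
Bit 9: prefix='01' -> emit 'p', reset
Bit 10: prefix='0' (no match yet)
Bit 11: prefix='00' -> emit 'i', reset
Bit 12: prefix='0' (no match yet)
Bit 13: prefix='01' -> emit 'p', reset
Bit 14: prefix='0' (no match yet)
Bit 15: prefix='00' -> emit 'i', reset
Bit 16: prefix='1' (no match yet)
Bit 17: prefix='11' (no match yet)
Bit 18: prefix='110' -> emit 'b', reset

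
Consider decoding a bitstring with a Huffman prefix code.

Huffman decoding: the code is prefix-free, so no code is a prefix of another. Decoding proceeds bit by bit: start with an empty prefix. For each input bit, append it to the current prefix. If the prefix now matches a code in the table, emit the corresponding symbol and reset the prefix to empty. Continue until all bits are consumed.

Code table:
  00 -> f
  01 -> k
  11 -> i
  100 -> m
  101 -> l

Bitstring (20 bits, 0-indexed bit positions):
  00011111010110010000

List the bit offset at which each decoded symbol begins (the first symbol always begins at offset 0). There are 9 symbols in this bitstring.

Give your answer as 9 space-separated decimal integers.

Answer: 0 2 4 6 8 10 12 15 18

Derivation:
Bit 0: prefix='0' (no match yet)
Bit 1: prefix='00' -> emit 'f', reset
Bit 2: prefix='0' (no match yet)
Bit 3: prefix='01' -> emit 'k', reset
Bit 4: prefix='1' (no match yet)
Bit 5: prefix='11' -> emit 'i', reset
Bit 6: prefix='1' (no match yet)
Bit 7: prefix='11' -> emit 'i', reset
Bit 8: prefix='0' (no match yet)
Bit 9: prefix='01' -> emit 'k', reset
Bit 10: prefix='0' (no match yet)
Bit 11: prefix='01' -> emit 'k', reset
Bit 12: prefix='1' (no match yet)
Bit 13: prefix='10' (no match yet)
Bit 14: prefix='100' -> emit 'm', reset
Bit 15: prefix='1' (no match yet)
Bit 16: prefix='10' (no match yet)
Bit 17: prefix='100' -> emit 'm', reset
Bit 18: prefix='0' (no match yet)
Bit 19: prefix='00' -> emit 'f', reset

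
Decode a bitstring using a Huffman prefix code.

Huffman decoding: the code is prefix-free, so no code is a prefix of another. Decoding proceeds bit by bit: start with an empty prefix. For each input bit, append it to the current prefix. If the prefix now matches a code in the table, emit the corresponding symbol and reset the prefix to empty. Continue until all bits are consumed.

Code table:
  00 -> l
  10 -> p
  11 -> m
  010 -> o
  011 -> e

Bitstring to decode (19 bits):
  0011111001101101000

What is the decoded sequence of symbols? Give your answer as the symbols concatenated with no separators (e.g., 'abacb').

Bit 0: prefix='0' (no match yet)
Bit 1: prefix='00' -> emit 'l', reset
Bit 2: prefix='1' (no match yet)
Bit 3: prefix='11' -> emit 'm', reset
Bit 4: prefix='1' (no match yet)
Bit 5: prefix='11' -> emit 'm', reset
Bit 6: prefix='1' (no match yet)
Bit 7: prefix='10' -> emit 'p', reset
Bit 8: prefix='0' (no match yet)
Bit 9: prefix='01' (no match yet)
Bit 10: prefix='011' -> emit 'e', reset
Bit 11: prefix='0' (no match yet)
Bit 12: prefix='01' (no match yet)
Bit 13: prefix='011' -> emit 'e', reset
Bit 14: prefix='0' (no match yet)
Bit 15: prefix='01' (no match yet)
Bit 16: prefix='010' -> emit 'o', reset
Bit 17: prefix='0' (no match yet)
Bit 18: prefix='00' -> emit 'l', reset

Answer: lmmpeeol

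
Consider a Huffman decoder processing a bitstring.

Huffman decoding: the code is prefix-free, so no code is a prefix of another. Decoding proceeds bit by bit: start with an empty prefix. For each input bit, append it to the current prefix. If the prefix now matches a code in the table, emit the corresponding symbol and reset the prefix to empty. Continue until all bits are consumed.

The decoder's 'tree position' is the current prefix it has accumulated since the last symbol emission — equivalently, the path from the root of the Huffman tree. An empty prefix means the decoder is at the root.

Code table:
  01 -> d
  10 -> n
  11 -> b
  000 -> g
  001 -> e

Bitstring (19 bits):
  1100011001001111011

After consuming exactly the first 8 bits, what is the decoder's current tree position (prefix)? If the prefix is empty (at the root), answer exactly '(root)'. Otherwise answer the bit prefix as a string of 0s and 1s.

Answer: 0

Derivation:
Bit 0: prefix='1' (no match yet)
Bit 1: prefix='11' -> emit 'b', reset
Bit 2: prefix='0' (no match yet)
Bit 3: prefix='00' (no match yet)
Bit 4: prefix='000' -> emit 'g', reset
Bit 5: prefix='1' (no match yet)
Bit 6: prefix='11' -> emit 'b', reset
Bit 7: prefix='0' (no match yet)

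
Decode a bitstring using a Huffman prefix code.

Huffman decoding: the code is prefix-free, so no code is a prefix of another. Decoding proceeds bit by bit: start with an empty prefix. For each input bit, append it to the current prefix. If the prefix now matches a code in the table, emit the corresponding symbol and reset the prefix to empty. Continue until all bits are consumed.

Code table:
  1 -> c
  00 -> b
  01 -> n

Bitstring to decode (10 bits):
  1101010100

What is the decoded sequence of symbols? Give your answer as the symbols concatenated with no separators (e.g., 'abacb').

Bit 0: prefix='1' -> emit 'c', reset
Bit 1: prefix='1' -> emit 'c', reset
Bit 2: prefix='0' (no match yet)
Bit 3: prefix='01' -> emit 'n', reset
Bit 4: prefix='0' (no match yet)
Bit 5: prefix='01' -> emit 'n', reset
Bit 6: prefix='0' (no match yet)
Bit 7: prefix='01' -> emit 'n', reset
Bit 8: prefix='0' (no match yet)
Bit 9: prefix='00' -> emit 'b', reset

Answer: ccnnnb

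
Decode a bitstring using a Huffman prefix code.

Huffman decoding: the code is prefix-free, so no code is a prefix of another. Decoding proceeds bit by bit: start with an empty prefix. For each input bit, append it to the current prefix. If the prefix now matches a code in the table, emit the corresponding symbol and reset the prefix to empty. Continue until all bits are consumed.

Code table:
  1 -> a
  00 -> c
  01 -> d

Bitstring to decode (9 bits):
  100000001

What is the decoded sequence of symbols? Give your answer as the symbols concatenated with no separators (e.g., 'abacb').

Answer: acccd

Derivation:
Bit 0: prefix='1' -> emit 'a', reset
Bit 1: prefix='0' (no match yet)
Bit 2: prefix='00' -> emit 'c', reset
Bit 3: prefix='0' (no match yet)
Bit 4: prefix='00' -> emit 'c', reset
Bit 5: prefix='0' (no match yet)
Bit 6: prefix='00' -> emit 'c', reset
Bit 7: prefix='0' (no match yet)
Bit 8: prefix='01' -> emit 'd', reset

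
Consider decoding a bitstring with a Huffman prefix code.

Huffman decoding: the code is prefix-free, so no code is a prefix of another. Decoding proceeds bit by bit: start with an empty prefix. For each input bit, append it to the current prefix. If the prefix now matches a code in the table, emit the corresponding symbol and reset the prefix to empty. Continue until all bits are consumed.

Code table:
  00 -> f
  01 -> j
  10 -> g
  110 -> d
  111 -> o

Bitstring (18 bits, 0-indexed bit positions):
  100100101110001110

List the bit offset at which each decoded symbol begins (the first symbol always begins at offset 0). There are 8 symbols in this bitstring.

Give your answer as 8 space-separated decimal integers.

Bit 0: prefix='1' (no match yet)
Bit 1: prefix='10' -> emit 'g', reset
Bit 2: prefix='0' (no match yet)
Bit 3: prefix='01' -> emit 'j', reset
Bit 4: prefix='0' (no match yet)
Bit 5: prefix='00' -> emit 'f', reset
Bit 6: prefix='1' (no match yet)
Bit 7: prefix='10' -> emit 'g', reset
Bit 8: prefix='1' (no match yet)
Bit 9: prefix='11' (no match yet)
Bit 10: prefix='111' -> emit 'o', reset
Bit 11: prefix='0' (no match yet)
Bit 12: prefix='00' -> emit 'f', reset
Bit 13: prefix='0' (no match yet)
Bit 14: prefix='01' -> emit 'j', reset
Bit 15: prefix='1' (no match yet)
Bit 16: prefix='11' (no match yet)
Bit 17: prefix='110' -> emit 'd', reset

Answer: 0 2 4 6 8 11 13 15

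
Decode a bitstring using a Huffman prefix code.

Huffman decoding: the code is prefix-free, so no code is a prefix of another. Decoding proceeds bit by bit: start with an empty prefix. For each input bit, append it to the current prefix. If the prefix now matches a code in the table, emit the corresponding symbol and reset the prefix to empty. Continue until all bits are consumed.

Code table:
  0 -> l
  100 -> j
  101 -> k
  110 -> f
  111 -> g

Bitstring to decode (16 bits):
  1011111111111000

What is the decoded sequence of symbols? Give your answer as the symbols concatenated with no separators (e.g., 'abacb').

Bit 0: prefix='1' (no match yet)
Bit 1: prefix='10' (no match yet)
Bit 2: prefix='101' -> emit 'k', reset
Bit 3: prefix='1' (no match yet)
Bit 4: prefix='11' (no match yet)
Bit 5: prefix='111' -> emit 'g', reset
Bit 6: prefix='1' (no match yet)
Bit 7: prefix='11' (no match yet)
Bit 8: prefix='111' -> emit 'g', reset
Bit 9: prefix='1' (no match yet)
Bit 10: prefix='11' (no match yet)
Bit 11: prefix='111' -> emit 'g', reset
Bit 12: prefix='1' (no match yet)
Bit 13: prefix='10' (no match yet)
Bit 14: prefix='100' -> emit 'j', reset
Bit 15: prefix='0' -> emit 'l', reset

Answer: kgggjl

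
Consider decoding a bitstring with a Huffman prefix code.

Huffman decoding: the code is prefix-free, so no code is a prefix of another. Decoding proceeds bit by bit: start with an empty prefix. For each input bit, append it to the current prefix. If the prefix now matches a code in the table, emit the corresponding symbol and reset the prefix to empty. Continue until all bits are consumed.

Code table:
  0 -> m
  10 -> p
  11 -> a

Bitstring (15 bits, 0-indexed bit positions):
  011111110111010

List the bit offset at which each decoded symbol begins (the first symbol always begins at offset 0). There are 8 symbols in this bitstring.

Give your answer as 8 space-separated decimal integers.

Bit 0: prefix='0' -> emit 'm', reset
Bit 1: prefix='1' (no match yet)
Bit 2: prefix='11' -> emit 'a', reset
Bit 3: prefix='1' (no match yet)
Bit 4: prefix='11' -> emit 'a', reset
Bit 5: prefix='1' (no match yet)
Bit 6: prefix='11' -> emit 'a', reset
Bit 7: prefix='1' (no match yet)
Bit 8: prefix='10' -> emit 'p', reset
Bit 9: prefix='1' (no match yet)
Bit 10: prefix='11' -> emit 'a', reset
Bit 11: prefix='1' (no match yet)
Bit 12: prefix='10' -> emit 'p', reset
Bit 13: prefix='1' (no match yet)
Bit 14: prefix='10' -> emit 'p', reset

Answer: 0 1 3 5 7 9 11 13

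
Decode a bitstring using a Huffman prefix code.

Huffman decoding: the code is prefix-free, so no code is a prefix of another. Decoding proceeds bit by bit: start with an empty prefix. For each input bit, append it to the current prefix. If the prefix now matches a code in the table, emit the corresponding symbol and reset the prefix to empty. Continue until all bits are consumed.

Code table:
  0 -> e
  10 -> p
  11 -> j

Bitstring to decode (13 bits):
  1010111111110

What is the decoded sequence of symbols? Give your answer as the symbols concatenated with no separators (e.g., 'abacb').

Answer: ppjjjje

Derivation:
Bit 0: prefix='1' (no match yet)
Bit 1: prefix='10' -> emit 'p', reset
Bit 2: prefix='1' (no match yet)
Bit 3: prefix='10' -> emit 'p', reset
Bit 4: prefix='1' (no match yet)
Bit 5: prefix='11' -> emit 'j', reset
Bit 6: prefix='1' (no match yet)
Bit 7: prefix='11' -> emit 'j', reset
Bit 8: prefix='1' (no match yet)
Bit 9: prefix='11' -> emit 'j', reset
Bit 10: prefix='1' (no match yet)
Bit 11: prefix='11' -> emit 'j', reset
Bit 12: prefix='0' -> emit 'e', reset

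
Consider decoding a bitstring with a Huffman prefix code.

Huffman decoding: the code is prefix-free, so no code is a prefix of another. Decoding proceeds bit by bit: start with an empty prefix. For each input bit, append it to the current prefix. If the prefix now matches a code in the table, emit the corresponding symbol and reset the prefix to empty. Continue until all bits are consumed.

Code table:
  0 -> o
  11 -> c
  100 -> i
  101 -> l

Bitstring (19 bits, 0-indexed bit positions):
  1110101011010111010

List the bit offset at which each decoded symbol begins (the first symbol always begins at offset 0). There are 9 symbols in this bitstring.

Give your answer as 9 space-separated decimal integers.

Bit 0: prefix='1' (no match yet)
Bit 1: prefix='11' -> emit 'c', reset
Bit 2: prefix='1' (no match yet)
Bit 3: prefix='10' (no match yet)
Bit 4: prefix='101' -> emit 'l', reset
Bit 5: prefix='0' -> emit 'o', reset
Bit 6: prefix='1' (no match yet)
Bit 7: prefix='10' (no match yet)
Bit 8: prefix='101' -> emit 'l', reset
Bit 9: prefix='1' (no match yet)
Bit 10: prefix='10' (no match yet)
Bit 11: prefix='101' -> emit 'l', reset
Bit 12: prefix='0' -> emit 'o', reset
Bit 13: prefix='1' (no match yet)
Bit 14: prefix='11' -> emit 'c', reset
Bit 15: prefix='1' (no match yet)
Bit 16: prefix='10' (no match yet)
Bit 17: prefix='101' -> emit 'l', reset
Bit 18: prefix='0' -> emit 'o', reset

Answer: 0 2 5 6 9 12 13 15 18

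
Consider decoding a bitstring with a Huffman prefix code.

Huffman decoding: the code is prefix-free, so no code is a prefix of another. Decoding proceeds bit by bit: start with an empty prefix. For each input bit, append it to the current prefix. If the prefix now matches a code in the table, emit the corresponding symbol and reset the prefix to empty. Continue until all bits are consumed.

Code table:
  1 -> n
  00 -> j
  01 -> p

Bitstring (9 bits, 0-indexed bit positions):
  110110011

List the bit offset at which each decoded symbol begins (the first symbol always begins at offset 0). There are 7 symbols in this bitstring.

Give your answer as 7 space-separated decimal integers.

Bit 0: prefix='1' -> emit 'n', reset
Bit 1: prefix='1' -> emit 'n', reset
Bit 2: prefix='0' (no match yet)
Bit 3: prefix='01' -> emit 'p', reset
Bit 4: prefix='1' -> emit 'n', reset
Bit 5: prefix='0' (no match yet)
Bit 6: prefix='00' -> emit 'j', reset
Bit 7: prefix='1' -> emit 'n', reset
Bit 8: prefix='1' -> emit 'n', reset

Answer: 0 1 2 4 5 7 8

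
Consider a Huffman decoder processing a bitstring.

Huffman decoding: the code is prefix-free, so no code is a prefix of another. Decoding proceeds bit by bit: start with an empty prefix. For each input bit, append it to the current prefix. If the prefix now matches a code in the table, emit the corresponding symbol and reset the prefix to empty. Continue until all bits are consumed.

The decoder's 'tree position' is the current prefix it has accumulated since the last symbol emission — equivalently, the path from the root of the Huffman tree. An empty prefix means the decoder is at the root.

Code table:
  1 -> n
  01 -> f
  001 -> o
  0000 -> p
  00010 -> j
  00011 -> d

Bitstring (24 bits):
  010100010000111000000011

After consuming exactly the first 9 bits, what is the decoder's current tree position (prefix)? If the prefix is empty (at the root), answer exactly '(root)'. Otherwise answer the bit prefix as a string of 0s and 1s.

Answer: (root)

Derivation:
Bit 0: prefix='0' (no match yet)
Bit 1: prefix='01' -> emit 'f', reset
Bit 2: prefix='0' (no match yet)
Bit 3: prefix='01' -> emit 'f', reset
Bit 4: prefix='0' (no match yet)
Bit 5: prefix='00' (no match yet)
Bit 6: prefix='000' (no match yet)
Bit 7: prefix='0001' (no match yet)
Bit 8: prefix='00010' -> emit 'j', reset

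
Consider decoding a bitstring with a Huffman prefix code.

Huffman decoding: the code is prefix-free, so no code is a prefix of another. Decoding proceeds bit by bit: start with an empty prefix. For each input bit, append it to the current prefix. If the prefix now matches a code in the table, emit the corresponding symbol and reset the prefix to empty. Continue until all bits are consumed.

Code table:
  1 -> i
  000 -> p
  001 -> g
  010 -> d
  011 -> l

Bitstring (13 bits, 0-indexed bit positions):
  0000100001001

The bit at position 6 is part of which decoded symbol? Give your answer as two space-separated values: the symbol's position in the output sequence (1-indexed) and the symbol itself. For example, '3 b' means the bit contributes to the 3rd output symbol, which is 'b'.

Bit 0: prefix='0' (no match yet)
Bit 1: prefix='00' (no match yet)
Bit 2: prefix='000' -> emit 'p', reset
Bit 3: prefix='0' (no match yet)
Bit 4: prefix='01' (no match yet)
Bit 5: prefix='010' -> emit 'd', reset
Bit 6: prefix='0' (no match yet)
Bit 7: prefix='00' (no match yet)
Bit 8: prefix='000' -> emit 'p', reset
Bit 9: prefix='1' -> emit 'i', reset
Bit 10: prefix='0' (no match yet)

Answer: 3 p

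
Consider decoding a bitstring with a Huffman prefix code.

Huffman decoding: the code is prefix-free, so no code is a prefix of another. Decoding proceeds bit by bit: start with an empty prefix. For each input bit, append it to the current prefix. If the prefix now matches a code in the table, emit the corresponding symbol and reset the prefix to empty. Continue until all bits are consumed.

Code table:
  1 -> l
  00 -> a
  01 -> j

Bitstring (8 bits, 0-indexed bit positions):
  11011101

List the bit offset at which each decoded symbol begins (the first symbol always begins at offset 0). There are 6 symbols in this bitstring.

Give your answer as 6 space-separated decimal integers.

Bit 0: prefix='1' -> emit 'l', reset
Bit 1: prefix='1' -> emit 'l', reset
Bit 2: prefix='0' (no match yet)
Bit 3: prefix='01' -> emit 'j', reset
Bit 4: prefix='1' -> emit 'l', reset
Bit 5: prefix='1' -> emit 'l', reset
Bit 6: prefix='0' (no match yet)
Bit 7: prefix='01' -> emit 'j', reset

Answer: 0 1 2 4 5 6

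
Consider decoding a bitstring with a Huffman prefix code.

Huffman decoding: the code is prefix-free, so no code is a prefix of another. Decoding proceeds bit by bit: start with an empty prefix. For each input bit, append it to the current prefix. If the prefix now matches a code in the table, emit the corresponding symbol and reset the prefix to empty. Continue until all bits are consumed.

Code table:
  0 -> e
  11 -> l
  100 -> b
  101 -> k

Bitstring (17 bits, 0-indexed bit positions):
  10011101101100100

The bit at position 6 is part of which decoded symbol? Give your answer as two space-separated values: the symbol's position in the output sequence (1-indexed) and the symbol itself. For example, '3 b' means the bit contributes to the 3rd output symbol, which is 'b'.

Answer: 3 k

Derivation:
Bit 0: prefix='1' (no match yet)
Bit 1: prefix='10' (no match yet)
Bit 2: prefix='100' -> emit 'b', reset
Bit 3: prefix='1' (no match yet)
Bit 4: prefix='11' -> emit 'l', reset
Bit 5: prefix='1' (no match yet)
Bit 6: prefix='10' (no match yet)
Bit 7: prefix='101' -> emit 'k', reset
Bit 8: prefix='1' (no match yet)
Bit 9: prefix='10' (no match yet)
Bit 10: prefix='101' -> emit 'k', reset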